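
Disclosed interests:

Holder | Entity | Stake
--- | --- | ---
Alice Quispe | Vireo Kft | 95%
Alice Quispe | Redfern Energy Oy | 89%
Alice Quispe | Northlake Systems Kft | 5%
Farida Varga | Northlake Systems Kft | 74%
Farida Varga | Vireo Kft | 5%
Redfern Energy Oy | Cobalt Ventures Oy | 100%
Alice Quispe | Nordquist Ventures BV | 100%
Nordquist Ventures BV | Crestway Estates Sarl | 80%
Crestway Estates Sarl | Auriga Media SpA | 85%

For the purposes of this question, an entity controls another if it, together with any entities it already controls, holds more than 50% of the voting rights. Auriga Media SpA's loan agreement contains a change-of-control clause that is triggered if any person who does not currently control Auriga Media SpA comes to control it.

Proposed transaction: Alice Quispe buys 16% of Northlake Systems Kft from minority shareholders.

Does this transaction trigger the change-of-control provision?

No

The purchase changes only Alice's holdings, so Alice is the only person who could newly come to control Auriga.
Alice holds 100% of Nordquist, so Alice controls Nordquist.
Nordquist holds 80% of Crestway, so Alice controls Crestway.
Crestway holds 85% of Auriga, so Alice controls Auriga.
So Alice already controls Auriga before the transaction.
After the purchase, Alice's direct stake in Northlake rises to 5% + 16% = 21%.
Alice controlled Auriga already, so this is not a new person acquiring control; every other person's position is unchanged or reduced.
No new person acquires control, so the clause is not triggered.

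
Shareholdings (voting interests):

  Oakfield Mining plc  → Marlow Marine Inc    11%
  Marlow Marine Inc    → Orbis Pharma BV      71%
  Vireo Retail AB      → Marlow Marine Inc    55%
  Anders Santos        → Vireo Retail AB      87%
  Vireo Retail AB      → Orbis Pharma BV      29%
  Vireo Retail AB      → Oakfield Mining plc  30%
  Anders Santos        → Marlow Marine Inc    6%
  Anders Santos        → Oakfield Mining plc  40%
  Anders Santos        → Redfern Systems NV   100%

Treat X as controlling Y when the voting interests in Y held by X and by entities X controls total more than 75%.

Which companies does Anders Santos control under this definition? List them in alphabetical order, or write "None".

Anders holds 87% of Vireo, so Anders controls Vireo.
Anders holds 100% of Redfern, so Anders controls Redfern.
No other company's threshold is met.

Redfern Systems NV, Vireo Retail AB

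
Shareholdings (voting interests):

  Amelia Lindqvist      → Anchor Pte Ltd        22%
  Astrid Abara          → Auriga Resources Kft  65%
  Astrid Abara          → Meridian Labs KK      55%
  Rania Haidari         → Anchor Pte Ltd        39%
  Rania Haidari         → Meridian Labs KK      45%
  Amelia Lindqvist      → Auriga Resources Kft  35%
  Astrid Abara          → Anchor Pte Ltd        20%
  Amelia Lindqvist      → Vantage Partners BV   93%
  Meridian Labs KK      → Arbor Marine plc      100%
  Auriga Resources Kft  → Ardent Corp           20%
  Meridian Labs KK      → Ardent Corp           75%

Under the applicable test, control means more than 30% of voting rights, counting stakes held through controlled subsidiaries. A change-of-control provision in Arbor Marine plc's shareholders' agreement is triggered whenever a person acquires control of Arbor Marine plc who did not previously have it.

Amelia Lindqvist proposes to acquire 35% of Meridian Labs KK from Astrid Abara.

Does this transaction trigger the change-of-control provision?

The purchase adds only to Amelia's holdings (Astrid's stake shrinks), so Amelia is the only person who could newly come to control Arbor.
Amelia holds 35% of Auriga, so Amelia controls Auriga.
Amelia holds 93% of Vantage, so Amelia controls Vantage.
Neither Amelia nor any entity Amelia controls holds any voting interest in Arbor.
So before the transaction, Amelia does not control Arbor.
After the purchase, Amelia holds 35% of Meridian directly, and Astrid's stake falls to 20%.
Amelia holds 35% of Meridian, so Amelia controls Meridian.
Meridian holds 100% of Arbor, so Amelia controls Arbor.
Amelia did not control Arbor before and does after, so the clause is triggered.

Yes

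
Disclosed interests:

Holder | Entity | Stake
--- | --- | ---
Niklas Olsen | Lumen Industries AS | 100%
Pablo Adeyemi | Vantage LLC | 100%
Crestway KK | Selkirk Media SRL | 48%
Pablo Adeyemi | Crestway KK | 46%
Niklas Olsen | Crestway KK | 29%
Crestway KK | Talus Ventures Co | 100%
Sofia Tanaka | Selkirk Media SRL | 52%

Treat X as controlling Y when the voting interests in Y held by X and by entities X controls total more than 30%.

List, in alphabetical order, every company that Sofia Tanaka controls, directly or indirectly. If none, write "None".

Sofia holds 52% of Selkirk, so Sofia controls Selkirk.
No other company's threshold is met.

Selkirk Media SRL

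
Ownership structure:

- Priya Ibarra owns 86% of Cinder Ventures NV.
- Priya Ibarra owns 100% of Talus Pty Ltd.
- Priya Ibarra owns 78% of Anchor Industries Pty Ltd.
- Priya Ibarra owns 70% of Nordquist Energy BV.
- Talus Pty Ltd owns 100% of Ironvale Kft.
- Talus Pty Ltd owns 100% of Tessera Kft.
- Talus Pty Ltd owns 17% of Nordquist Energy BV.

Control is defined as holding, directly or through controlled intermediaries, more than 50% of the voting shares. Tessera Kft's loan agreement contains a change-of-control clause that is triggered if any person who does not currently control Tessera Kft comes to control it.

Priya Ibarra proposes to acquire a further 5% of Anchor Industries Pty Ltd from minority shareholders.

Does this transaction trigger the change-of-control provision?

The purchase changes only Priya's holdings, so Priya is the only person who could newly come to control Tessera.
Priya holds 100% of Talus, so Priya controls Talus.
Talus holds 100% of Tessera, so Priya controls Tessera.
So Priya already controls Tessera before the transaction.
After the purchase, Priya's direct stake in Anchor rises to 78% + 5% = 83%.
Priya controlled Tessera already, so this is not a new person acquiring control; every other person's position is unchanged or reduced.
No new person acquires control, so the clause is not triggered.

No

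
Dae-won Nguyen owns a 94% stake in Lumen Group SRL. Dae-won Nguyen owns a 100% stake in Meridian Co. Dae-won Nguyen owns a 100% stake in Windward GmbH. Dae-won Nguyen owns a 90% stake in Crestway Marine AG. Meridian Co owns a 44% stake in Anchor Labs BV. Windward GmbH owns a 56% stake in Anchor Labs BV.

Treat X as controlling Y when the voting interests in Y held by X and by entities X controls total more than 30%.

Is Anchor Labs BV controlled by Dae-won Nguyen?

Yes

Dae-won holds 100% of Windward, so Dae-won controls Windward.
Dae-won holds 100% of Meridian, so Dae-won controls Meridian.
Meridian and Windward together hold 44% + 56% = 100% of Anchor, so Dae-won controls Anchor.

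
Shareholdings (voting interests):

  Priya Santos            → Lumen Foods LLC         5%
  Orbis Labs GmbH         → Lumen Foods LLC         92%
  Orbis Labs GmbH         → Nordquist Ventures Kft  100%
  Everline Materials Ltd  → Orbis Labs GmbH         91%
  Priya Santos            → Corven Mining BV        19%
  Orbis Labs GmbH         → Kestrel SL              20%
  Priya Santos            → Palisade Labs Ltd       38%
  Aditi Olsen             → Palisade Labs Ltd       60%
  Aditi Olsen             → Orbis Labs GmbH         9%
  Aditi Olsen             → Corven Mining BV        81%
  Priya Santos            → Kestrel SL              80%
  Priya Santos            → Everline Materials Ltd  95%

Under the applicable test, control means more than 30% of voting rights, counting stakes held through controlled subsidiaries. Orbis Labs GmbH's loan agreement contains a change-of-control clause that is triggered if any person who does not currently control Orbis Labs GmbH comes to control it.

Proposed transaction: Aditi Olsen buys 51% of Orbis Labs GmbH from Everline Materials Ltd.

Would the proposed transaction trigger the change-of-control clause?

Yes

The purchase adds only to Aditi's holdings (Everline's stake shrinks), so Aditi is the only person who could newly come to control Orbis.
Aditi holds 60% of Palisade, so Aditi controls Palisade.
Aditi holds 81% of Corven, so Aditi controls Corven.
In Orbis, Aditi's side holds only 9%, not > 30%.
So before the transaction, Aditi does not control Orbis.
After the purchase, Aditi's direct stake in Orbis rises to 9% + 51% = 60%, and Everline's stake falls to 40%.
Aditi holds 60% of Orbis, so Aditi controls Orbis.
Aditi did not control Orbis before and does after, so the clause is triggered.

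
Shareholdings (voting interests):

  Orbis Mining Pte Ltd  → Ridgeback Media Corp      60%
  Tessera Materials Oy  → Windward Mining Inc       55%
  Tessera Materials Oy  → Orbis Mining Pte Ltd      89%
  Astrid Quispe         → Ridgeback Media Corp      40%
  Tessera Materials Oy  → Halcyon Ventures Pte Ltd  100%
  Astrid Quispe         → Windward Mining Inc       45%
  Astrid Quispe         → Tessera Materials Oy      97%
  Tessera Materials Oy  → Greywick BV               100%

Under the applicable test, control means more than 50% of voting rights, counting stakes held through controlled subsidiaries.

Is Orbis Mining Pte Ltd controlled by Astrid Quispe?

Yes

Astrid holds 97% of Tessera, so Astrid controls Tessera.
Tessera holds 89% of Orbis, so Astrid controls Orbis.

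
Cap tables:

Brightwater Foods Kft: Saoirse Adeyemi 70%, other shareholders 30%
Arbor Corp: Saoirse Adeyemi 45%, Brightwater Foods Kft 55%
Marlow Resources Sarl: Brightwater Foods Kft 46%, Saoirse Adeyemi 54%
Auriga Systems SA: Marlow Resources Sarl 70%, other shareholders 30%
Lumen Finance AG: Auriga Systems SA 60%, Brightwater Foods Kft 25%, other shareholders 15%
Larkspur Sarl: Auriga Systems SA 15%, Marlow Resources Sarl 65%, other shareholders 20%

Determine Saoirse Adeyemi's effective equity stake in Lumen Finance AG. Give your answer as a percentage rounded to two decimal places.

Saoirse reaches Lumen along 3 paths.
Via Brightwater → Marlow → Auriga: 70% × 46% × 70% × 60% = 13.524%.
Via Marlow → Auriga: 54% × 70% × 60% = 22.68%.
Via Brightwater: 70% × 25% = 17.5%.
Total: 13.524% + 22.68% + 17.5% = 53.704%.
Rounded: 53.70%.

53.70%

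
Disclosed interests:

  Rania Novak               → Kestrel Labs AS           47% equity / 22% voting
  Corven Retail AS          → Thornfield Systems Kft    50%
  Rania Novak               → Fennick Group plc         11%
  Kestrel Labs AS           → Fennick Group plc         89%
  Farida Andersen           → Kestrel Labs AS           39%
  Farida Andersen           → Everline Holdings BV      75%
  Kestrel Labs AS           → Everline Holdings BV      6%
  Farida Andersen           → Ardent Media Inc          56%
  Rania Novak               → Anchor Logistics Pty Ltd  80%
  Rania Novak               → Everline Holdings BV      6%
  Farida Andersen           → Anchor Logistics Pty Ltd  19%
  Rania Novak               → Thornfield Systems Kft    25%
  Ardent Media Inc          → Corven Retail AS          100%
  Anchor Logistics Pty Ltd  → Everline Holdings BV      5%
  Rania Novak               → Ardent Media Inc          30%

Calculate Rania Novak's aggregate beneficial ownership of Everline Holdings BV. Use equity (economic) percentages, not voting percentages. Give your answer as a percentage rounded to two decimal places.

12.82%

Rania reaches Everline along 3 paths.
Via Anchor: 80% × 5% = 4%.
Direct stake: 6% = 6%.
Via Kestrel: 47% × 6% = 2.82%.
Total: 4% + 6% + 2.82% = 12.82%.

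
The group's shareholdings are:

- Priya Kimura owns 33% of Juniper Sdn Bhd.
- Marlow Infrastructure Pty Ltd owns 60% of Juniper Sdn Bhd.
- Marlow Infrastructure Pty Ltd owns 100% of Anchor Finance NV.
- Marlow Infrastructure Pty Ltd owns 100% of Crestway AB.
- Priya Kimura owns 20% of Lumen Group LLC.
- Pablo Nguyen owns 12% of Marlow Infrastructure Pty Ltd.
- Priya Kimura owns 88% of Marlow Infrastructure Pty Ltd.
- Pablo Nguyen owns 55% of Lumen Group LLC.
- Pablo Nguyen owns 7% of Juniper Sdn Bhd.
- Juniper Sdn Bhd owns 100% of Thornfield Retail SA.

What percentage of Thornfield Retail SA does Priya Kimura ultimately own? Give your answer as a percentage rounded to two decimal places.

85.80%

Priya reaches Thornfield along 2 paths.
Via Marlow → Juniper: 88% × 60% × 100% = 52.8%.
Via Juniper: 33% × 100% = 33%.
Total: 52.8% + 33% = 85.8%.
Rounded: 85.80%.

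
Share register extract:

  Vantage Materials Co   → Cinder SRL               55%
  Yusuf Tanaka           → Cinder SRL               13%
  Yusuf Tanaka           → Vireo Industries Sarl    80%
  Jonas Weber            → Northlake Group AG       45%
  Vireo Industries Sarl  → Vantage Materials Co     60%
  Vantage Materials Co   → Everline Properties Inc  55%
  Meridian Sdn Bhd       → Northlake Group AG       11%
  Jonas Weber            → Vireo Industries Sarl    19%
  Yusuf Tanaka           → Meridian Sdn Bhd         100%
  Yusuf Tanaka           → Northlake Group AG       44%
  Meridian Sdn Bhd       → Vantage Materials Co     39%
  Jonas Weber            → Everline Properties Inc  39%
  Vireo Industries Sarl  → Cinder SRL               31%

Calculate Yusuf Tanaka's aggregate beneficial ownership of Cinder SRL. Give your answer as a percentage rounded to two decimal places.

85.65%

Yusuf reaches Cinder along 4 paths.
Via Vireo → Vantage: 80% × 60% × 55% = 26.4%.
Via Meridian → Vantage: 100% × 39% × 55% = 21.45%.
Via Vireo: 80% × 31% = 24.8%.
Direct stake: 13% = 13%.
Total: 26.4% + 21.45% + 24.8% + 13% = 85.65%.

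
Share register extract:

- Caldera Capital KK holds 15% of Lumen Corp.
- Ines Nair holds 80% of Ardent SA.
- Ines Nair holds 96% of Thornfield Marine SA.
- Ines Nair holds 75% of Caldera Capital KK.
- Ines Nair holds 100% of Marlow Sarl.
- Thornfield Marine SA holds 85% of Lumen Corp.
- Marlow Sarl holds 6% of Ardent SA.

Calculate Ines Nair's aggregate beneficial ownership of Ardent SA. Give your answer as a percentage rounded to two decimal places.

Ines reaches Ardent along 2 paths.
Direct stake: 80% = 80%.
Via Marlow: 100% × 6% = 6%.
Total: 80% + 6% = 86%.
Rounded: 86.00%.

86.00%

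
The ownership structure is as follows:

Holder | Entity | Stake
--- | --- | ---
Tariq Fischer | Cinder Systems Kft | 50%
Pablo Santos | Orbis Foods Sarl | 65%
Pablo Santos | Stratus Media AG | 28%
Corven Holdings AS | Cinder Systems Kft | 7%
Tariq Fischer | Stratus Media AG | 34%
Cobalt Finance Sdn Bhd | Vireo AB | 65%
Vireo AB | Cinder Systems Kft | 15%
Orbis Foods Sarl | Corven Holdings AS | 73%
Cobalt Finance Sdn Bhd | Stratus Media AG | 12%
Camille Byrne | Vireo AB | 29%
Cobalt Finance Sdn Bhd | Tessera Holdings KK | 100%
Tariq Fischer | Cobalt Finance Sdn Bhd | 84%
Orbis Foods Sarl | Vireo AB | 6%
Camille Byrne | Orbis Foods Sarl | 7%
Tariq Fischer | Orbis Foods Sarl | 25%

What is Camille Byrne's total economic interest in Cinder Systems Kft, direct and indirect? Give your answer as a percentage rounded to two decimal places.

4.77%

Camille reaches Cinder along 3 paths.
Via Orbis → Vireo: 7% × 6% × 15% = 0.063%.
Via Vireo: 29% × 15% = 4.35%.
Via Orbis → Corven: 7% × 73% × 7% = 0.3577%.
Total: 0.063% + 4.35% + 0.3577% = 4.7707%.
Rounded: 4.77%.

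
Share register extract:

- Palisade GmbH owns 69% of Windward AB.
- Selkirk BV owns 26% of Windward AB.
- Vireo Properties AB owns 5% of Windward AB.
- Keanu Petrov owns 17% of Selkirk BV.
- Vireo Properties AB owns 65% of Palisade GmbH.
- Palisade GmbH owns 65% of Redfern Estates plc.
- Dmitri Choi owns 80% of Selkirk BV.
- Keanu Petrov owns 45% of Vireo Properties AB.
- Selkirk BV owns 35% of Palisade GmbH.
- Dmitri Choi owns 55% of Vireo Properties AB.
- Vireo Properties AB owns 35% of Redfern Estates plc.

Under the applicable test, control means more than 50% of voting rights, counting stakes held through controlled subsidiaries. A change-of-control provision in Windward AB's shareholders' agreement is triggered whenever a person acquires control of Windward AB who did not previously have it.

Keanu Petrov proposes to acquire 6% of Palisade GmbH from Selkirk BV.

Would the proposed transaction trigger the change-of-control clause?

No

The purchase adds only to Keanu's holdings (Selkirk's stake shrinks), so Keanu is the only person who could newly come to control Windward.
Keanu's largest direct stake is 45% in Vireo, which does not meet the threshold, so Keanu controls no company.
Neither Keanu nor any entity Keanu controls holds any voting interest in Windward.
So before the transaction, Keanu does not control Windward.
After the purchase, Keanu holds 6% of Palisade directly, and Selkirk's stake falls to 29%.
Keanu's side now holds 6% of Palisade, not > 50%, so Keanu still does not control Palisade.
After the transaction, neither Keanu nor any entity Keanu controls holds a voting interest in Windward, so Keanu still does not control it.
No new person acquires control, so the clause is not triggered.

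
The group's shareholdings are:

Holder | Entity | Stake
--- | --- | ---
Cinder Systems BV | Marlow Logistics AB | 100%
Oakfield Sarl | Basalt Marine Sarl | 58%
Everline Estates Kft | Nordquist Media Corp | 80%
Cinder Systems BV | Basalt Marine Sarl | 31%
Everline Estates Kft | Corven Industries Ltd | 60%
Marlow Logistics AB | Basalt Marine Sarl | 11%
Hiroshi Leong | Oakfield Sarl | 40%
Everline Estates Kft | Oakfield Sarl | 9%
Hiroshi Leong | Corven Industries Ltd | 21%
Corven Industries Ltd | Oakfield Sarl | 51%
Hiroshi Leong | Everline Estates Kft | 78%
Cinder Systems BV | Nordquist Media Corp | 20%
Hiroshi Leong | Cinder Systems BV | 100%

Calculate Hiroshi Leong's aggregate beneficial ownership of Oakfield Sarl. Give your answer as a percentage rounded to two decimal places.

81.60%

Hiroshi reaches Oakfield along 4 paths.
Via Everline → Corven: 78% × 60% × 51% = 23.868%.
Via Corven: 21% × 51% = 10.71%.
Direct stake: 40% = 40%.
Via Everline: 78% × 9% = 7.02%.
Total: 23.868% + 10.71% + 40% + 7.02% = 81.598%.
Rounded: 81.60%.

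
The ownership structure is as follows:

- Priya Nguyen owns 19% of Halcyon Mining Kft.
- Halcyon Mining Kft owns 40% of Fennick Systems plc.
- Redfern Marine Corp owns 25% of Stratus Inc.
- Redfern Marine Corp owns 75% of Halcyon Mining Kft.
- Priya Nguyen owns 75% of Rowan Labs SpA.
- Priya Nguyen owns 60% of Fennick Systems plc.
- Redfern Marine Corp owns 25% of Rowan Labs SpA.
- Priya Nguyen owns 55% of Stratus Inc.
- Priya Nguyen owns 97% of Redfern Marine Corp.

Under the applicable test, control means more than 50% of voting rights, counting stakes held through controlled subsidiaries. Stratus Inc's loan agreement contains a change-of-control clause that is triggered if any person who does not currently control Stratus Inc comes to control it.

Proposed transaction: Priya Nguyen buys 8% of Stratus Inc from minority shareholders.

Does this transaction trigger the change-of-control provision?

No

The purchase changes only Priya's holdings, so Priya is the only person who could newly come to control Stratus.
Priya holds 97% of Redfern, so Priya controls Redfern.
Priya and Redfern together hold 55% + 25% = 80% of Stratus, so Priya controls Stratus.
So Priya already controls Stratus before the transaction.
After the purchase, Priya's direct stake in Stratus rises to 55% + 8% = 63%.
Priya controlled Stratus already, so this is not a new person acquiring control; every other person's position is unchanged or reduced.
No new person acquires control, so the clause is not triggered.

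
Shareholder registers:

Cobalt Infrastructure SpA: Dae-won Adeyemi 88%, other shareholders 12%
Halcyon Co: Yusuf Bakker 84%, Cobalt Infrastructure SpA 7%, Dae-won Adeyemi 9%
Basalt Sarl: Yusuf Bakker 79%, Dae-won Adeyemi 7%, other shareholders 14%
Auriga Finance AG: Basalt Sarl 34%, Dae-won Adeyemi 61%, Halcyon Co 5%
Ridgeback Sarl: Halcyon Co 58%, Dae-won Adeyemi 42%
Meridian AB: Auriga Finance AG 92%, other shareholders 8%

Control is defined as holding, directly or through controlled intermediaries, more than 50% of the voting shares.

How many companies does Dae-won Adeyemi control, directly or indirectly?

Dae-won holds 88% of Cobalt, so Dae-won controls Cobalt.
Dae-won holds 61% of Auriga, so Dae-won controls Auriga.
Auriga holds 92% of Meridian, so Dae-won controls Meridian.
No other company's threshold is met.
Dae-won controls 3 companies.

3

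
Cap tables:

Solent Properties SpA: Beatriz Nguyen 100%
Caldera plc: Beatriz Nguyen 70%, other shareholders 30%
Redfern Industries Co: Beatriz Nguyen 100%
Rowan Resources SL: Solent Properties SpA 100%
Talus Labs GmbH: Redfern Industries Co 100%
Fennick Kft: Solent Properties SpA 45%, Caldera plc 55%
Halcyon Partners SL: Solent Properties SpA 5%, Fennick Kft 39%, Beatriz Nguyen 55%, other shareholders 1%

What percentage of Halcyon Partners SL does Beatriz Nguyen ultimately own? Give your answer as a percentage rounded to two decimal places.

92.57%

Beatriz reaches Halcyon along 4 paths.
Via Solent: 100% × 5% = 5%.
Via Solent → Fennick: 100% × 45% × 39% = 17.55%.
Via Caldera → Fennick: 70% × 55% × 39% = 15.015%.
Direct stake: 55% = 55%.
Total: 5% + 17.55% + 15.015% + 55% = 92.565%.
Rounded: 92.57%.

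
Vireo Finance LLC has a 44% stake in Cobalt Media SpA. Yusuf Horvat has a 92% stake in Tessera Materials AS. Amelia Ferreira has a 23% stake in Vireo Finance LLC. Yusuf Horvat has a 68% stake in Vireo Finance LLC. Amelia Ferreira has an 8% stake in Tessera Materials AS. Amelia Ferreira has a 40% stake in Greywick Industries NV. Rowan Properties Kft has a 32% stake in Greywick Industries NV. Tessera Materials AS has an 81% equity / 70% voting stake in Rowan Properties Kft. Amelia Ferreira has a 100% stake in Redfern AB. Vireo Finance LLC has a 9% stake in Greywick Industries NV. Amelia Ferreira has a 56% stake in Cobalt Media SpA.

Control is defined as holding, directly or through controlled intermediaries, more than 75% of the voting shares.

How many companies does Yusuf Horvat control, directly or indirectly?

Yusuf holds 92% of Tessera, so Yusuf controls Tessera.
No other company's threshold is met.
Yusuf controls 1 company.

1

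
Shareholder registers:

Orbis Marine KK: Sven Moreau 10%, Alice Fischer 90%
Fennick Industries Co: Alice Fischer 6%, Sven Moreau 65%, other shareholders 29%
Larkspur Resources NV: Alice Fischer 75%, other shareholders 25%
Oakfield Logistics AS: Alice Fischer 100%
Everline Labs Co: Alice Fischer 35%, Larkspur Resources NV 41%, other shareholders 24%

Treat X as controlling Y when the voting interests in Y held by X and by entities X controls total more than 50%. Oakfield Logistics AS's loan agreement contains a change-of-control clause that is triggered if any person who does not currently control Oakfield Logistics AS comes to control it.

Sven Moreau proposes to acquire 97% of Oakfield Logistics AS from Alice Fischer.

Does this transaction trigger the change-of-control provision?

Yes

The purchase adds only to Sven's holdings (Alice's stake shrinks), so Sven is the only person who could newly come to control Oakfield.
Sven holds 65% of Fennick, so Sven controls Fennick.
Neither Sven nor any entity Sven controls holds any voting interest in Oakfield.
So before the transaction, Sven does not control Oakfield.
After the purchase, Sven holds 97% of Oakfield directly, and Alice's stake falls to 3%.
Sven holds 97% of Oakfield, so Sven controls Oakfield.
Sven did not control Oakfield before and does after, so the clause is triggered.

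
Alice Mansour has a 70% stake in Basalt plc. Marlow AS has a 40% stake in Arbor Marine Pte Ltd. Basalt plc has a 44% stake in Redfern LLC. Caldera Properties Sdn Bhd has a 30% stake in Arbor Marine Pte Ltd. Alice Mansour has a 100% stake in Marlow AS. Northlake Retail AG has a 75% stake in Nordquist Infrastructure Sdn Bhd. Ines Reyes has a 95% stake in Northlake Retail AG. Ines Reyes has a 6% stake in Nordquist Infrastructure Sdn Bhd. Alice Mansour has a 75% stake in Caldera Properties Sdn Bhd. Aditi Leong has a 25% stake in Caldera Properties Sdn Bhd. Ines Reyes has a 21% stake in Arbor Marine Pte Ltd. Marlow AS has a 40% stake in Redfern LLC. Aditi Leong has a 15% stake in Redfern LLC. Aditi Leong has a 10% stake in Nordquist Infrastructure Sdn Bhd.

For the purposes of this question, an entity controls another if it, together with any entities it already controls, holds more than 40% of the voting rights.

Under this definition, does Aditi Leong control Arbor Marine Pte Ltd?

Aditi's largest direct stake is 25% in Caldera, which does not meet the threshold, so Aditi controls no company.
Neither Aditi nor any entity Aditi controls holds any voting interest in Arbor.
So Aditi does not control Arbor.

No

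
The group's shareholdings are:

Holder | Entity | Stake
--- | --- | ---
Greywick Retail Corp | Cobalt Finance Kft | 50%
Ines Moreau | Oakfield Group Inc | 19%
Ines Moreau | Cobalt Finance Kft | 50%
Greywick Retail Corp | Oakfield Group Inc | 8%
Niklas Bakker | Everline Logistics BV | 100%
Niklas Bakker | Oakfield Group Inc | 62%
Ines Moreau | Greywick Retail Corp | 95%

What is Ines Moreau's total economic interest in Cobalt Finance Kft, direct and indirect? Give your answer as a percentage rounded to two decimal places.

Ines reaches Cobalt along 2 paths.
Via Greywick: 95% × 50% = 47.5%.
Direct stake: 50% = 50%.
Total: 47.5% + 50% = 97.5%.
Rounded: 97.50%.

97.50%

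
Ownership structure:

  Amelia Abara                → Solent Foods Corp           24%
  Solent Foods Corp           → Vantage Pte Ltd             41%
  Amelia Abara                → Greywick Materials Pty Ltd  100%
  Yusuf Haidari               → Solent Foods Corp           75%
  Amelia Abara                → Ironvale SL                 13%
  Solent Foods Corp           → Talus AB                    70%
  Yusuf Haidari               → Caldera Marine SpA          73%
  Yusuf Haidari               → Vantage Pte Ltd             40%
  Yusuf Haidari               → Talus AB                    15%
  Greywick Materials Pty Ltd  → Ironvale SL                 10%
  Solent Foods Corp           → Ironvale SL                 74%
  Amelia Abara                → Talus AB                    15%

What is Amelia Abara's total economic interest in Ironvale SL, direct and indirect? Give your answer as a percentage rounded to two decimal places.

Amelia reaches Ironvale along 3 paths.
Via Solent: 24% × 74% = 17.76%.
Via Greywick: 100% × 10% = 10%.
Direct stake: 13% = 13%.
Total: 17.76% + 10% + 13% = 40.76%.

40.76%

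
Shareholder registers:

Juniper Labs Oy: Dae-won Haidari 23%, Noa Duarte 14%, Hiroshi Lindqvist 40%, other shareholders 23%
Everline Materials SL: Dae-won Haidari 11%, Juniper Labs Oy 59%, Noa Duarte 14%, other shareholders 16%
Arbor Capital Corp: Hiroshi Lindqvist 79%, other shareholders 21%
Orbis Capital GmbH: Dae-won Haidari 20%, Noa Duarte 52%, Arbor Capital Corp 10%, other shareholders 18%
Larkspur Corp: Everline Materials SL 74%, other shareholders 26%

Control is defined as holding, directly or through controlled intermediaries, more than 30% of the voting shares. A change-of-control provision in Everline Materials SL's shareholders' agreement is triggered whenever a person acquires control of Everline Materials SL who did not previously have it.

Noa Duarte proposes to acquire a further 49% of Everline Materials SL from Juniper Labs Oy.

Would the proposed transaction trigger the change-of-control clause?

Yes

The purchase adds only to Noa's holdings (Juniper's stake shrinks), so Noa is the only person who could newly come to control Everline.
Noa holds 52% of Orbis, so Noa controls Orbis.
In Everline, Noa's side holds only 14%, not > 30%.
So before the transaction, Noa does not control Everline.
After the purchase, Noa's direct stake in Everline rises to 14% + 49% = 63%, and Juniper's stake falls to 10%.
Noa holds 63% of Everline, so Noa controls Everline.
Noa did not control Everline before and does after, so the clause is triggered.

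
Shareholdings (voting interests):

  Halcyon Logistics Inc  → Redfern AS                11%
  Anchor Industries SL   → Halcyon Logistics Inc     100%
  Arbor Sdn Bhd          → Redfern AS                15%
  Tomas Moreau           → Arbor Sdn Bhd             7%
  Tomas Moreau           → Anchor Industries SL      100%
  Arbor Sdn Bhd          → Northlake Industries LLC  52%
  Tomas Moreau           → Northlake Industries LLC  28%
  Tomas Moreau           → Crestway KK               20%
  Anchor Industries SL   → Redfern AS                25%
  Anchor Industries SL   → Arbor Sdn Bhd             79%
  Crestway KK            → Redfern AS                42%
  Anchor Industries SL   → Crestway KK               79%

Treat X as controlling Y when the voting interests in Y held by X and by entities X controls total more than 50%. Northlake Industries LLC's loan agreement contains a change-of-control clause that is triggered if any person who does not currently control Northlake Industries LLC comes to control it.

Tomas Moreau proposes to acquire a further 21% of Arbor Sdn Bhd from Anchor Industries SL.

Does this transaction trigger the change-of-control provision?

No

The purchase adds only to Tomas's holdings (Anchor's stake shrinks), so Tomas is the only person who could newly come to control Northlake.
Tomas holds 100% of Anchor, so Tomas controls Anchor.
Tomas and Anchor together hold 7% + 79% = 86% of Arbor, so Tomas controls Arbor.
Arbor and Tomas together hold 52% + 28% = 80% of Northlake, so Tomas controls Northlake.
So Tomas already controls Northlake before the transaction.
After the purchase, Tomas's direct stake in Arbor rises to 7% + 21% = 28%, and Anchor's stake falls to 58%.
Tomas controlled Northlake already, so this is not a new person acquiring control; every other person's position is unchanged or reduced.
No new person acquires control, so the clause is not triggered.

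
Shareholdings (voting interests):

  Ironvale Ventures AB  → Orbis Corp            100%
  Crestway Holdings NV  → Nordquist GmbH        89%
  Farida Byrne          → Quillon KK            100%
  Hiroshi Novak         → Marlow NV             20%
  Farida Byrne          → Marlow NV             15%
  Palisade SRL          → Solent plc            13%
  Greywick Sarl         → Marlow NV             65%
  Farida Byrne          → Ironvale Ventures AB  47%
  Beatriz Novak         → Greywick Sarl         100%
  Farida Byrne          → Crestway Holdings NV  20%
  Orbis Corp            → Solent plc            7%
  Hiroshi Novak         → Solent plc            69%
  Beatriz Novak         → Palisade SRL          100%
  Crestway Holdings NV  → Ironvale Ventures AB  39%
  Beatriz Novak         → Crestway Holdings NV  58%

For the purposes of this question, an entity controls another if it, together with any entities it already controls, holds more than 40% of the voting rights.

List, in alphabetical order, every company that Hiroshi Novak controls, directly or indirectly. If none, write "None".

Hiroshi holds 69% of Solent, so Hiroshi controls Solent.
No other company's threshold is met.

Solent plc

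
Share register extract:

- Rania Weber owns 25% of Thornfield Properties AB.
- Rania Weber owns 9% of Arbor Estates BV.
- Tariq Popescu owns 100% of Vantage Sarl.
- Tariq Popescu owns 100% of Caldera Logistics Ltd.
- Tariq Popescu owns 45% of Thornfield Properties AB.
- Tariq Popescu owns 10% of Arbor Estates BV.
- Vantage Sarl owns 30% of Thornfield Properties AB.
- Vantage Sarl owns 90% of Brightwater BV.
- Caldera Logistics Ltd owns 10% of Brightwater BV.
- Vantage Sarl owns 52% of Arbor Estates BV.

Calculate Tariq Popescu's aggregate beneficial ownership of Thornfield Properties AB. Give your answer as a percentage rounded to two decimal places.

75.00%

Tariq reaches Thornfield along 2 paths.
Direct stake: 45% = 45%.
Via Vantage: 100% × 30% = 30%.
Total: 45% + 30% = 75%.
Rounded: 75.00%.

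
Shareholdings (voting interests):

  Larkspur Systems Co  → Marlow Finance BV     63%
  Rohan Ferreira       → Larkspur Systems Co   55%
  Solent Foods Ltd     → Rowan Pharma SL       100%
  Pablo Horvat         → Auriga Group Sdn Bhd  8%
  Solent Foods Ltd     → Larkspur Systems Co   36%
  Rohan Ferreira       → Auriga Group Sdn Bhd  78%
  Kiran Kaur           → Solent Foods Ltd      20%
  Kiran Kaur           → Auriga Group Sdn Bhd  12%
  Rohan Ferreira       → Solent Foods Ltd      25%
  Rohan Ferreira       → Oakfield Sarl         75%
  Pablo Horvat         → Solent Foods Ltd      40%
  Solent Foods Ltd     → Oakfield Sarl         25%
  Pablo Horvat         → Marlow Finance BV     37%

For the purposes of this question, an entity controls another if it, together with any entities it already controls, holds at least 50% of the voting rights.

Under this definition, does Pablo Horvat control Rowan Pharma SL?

Pablo's largest direct stake is 40% in Solent, which does not meet the threshold, so Pablo controls no company.
Neither Pablo nor any entity Pablo controls holds any voting interest in Rowan.
So Pablo does not control Rowan.

No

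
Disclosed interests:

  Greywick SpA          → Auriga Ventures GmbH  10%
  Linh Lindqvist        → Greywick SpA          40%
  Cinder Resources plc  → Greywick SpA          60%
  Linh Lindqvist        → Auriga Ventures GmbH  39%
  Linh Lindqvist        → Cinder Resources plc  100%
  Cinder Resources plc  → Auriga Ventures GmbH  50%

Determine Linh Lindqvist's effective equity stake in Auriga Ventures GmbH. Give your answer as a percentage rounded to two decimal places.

99.00%

Linh reaches Auriga along 4 paths.
Via Cinder → Greywick: 100% × 60% × 10% = 6%.
Via Greywick: 40% × 10% = 4%.
Via Cinder: 100% × 50% = 50%.
Direct stake: 39% = 39%.
Total: 6% + 4% + 50% + 39% = 99%.
Rounded: 99.00%.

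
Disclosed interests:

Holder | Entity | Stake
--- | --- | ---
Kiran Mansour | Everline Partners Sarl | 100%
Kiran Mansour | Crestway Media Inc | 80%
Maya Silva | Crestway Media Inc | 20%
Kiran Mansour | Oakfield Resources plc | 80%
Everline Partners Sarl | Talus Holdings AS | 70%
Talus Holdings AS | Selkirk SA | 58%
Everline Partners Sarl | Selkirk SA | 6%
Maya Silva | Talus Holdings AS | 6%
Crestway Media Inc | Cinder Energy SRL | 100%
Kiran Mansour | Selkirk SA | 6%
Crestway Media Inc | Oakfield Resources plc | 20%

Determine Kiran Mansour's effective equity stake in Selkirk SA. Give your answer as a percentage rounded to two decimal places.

Kiran reaches Selkirk along 3 paths.
Via Everline: 100% × 6% = 6%.
Direct stake: 6% = 6%.
Via Everline → Talus: 100% × 70% × 58% = 40.6%.
Total: 6% + 6% + 40.6% = 52.6%.
Rounded: 52.60%.

52.60%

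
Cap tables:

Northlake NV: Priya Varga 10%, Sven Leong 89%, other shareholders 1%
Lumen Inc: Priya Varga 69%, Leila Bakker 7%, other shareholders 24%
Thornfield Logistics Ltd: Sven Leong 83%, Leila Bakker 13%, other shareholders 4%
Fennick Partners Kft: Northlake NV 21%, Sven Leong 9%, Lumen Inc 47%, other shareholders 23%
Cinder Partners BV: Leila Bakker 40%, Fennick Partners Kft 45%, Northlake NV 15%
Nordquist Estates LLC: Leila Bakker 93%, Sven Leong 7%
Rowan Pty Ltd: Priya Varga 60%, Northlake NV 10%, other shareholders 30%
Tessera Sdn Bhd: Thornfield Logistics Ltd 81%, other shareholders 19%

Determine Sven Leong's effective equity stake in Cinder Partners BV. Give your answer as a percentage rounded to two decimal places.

25.81%

Sven reaches Cinder along 3 paths.
Via Northlake → Fennick: 89% × 21% × 45% = 8.4105%.
Via Fennick: 9% × 45% = 4.05%.
Via Northlake: 89% × 15% = 13.35%.
Total: 8.4105% + 4.05% + 13.35% = 25.8105%.
Rounded: 25.81%.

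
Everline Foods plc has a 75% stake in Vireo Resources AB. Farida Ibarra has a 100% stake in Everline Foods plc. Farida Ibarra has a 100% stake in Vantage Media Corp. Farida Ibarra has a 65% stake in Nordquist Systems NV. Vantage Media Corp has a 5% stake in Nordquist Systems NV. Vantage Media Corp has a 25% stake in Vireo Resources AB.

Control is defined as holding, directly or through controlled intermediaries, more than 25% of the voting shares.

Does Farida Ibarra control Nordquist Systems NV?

Yes

Farida holds 100% of Vantage, so Farida controls Vantage.
Farida and Vantage together hold 65% + 5% = 70% of Nordquist, so Farida controls Nordquist.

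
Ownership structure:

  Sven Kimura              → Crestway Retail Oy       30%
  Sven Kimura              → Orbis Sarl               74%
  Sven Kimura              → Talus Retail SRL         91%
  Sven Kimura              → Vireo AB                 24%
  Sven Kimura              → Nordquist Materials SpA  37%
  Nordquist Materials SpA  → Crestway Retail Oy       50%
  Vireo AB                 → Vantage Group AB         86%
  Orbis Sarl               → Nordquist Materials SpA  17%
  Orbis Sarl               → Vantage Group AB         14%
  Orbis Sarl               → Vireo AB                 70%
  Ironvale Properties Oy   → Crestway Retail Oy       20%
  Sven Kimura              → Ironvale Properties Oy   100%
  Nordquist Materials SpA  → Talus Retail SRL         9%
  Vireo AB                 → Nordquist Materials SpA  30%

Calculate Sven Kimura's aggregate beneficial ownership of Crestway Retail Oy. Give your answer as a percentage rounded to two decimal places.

86.16%

Sven reaches Crestway along 6 paths.
Via Ironvale: 100% × 20% = 20%.
Direct stake: 30% = 30%.
Via Vireo → Nordquist: 24% × 30% × 50% = 3.6%.
Via Orbis → Vireo → Nordquist: 74% × 70% × 30% × 50% = 7.77%.
Via Nordquist: 37% × 50% = 18.5%.
Via Orbis → Nordquist: 74% × 17% × 50% = 6.29%.
Total: 20% + 30% + 3.6% + 7.77% + 18.5% + 6.29% = 86.16%.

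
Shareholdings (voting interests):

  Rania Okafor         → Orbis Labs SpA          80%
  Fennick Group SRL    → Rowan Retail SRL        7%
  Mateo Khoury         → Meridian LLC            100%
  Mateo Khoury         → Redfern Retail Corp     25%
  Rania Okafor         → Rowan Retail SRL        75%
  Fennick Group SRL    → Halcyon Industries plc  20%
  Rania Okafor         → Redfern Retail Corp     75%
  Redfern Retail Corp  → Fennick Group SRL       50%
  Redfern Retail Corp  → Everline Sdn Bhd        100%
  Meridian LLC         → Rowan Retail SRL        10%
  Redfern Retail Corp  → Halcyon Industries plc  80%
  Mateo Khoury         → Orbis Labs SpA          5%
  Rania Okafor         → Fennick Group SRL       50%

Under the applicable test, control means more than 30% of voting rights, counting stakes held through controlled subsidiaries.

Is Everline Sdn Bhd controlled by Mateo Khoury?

No

Mateo holds 100% of Meridian, so Mateo controls Meridian.
Neither Mateo nor any entity Mateo controls holds any voting interest in Everline.
So Mateo does not control Everline.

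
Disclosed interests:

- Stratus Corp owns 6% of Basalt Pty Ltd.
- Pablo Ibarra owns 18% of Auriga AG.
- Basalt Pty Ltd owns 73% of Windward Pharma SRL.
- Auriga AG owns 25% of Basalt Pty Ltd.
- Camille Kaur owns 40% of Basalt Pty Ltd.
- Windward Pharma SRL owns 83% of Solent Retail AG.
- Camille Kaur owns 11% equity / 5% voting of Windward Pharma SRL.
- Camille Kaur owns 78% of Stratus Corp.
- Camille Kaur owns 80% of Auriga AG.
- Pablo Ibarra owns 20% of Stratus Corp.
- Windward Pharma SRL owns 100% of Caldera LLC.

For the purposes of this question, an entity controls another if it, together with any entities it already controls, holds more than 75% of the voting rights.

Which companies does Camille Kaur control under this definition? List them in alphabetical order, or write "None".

Auriga AG, Stratus Corp

Camille holds 78% of Stratus, so Camille controls Stratus.
Camille holds 80% of Auriga, so Camille controls Auriga.
No other company's threshold is met.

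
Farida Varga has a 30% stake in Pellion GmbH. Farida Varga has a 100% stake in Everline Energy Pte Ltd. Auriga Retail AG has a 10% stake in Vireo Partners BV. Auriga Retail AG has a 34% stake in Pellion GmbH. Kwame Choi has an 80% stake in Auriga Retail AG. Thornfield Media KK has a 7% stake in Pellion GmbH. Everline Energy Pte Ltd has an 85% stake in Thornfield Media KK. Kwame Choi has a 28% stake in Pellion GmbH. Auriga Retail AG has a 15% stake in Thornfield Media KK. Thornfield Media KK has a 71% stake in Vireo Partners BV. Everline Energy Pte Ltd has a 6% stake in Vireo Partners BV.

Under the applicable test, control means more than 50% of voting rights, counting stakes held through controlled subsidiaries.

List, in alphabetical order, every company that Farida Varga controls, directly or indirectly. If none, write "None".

Everline Energy Pte Ltd, Thornfield Media KK, Vireo Partners BV

Farida holds 100% of Everline, so Farida controls Everline.
Everline holds 85% of Thornfield, so Farida controls Thornfield.
Thornfield and Everline together hold 71% + 6% = 77% of Vireo, so Farida controls Vireo.
No other company's threshold is met.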